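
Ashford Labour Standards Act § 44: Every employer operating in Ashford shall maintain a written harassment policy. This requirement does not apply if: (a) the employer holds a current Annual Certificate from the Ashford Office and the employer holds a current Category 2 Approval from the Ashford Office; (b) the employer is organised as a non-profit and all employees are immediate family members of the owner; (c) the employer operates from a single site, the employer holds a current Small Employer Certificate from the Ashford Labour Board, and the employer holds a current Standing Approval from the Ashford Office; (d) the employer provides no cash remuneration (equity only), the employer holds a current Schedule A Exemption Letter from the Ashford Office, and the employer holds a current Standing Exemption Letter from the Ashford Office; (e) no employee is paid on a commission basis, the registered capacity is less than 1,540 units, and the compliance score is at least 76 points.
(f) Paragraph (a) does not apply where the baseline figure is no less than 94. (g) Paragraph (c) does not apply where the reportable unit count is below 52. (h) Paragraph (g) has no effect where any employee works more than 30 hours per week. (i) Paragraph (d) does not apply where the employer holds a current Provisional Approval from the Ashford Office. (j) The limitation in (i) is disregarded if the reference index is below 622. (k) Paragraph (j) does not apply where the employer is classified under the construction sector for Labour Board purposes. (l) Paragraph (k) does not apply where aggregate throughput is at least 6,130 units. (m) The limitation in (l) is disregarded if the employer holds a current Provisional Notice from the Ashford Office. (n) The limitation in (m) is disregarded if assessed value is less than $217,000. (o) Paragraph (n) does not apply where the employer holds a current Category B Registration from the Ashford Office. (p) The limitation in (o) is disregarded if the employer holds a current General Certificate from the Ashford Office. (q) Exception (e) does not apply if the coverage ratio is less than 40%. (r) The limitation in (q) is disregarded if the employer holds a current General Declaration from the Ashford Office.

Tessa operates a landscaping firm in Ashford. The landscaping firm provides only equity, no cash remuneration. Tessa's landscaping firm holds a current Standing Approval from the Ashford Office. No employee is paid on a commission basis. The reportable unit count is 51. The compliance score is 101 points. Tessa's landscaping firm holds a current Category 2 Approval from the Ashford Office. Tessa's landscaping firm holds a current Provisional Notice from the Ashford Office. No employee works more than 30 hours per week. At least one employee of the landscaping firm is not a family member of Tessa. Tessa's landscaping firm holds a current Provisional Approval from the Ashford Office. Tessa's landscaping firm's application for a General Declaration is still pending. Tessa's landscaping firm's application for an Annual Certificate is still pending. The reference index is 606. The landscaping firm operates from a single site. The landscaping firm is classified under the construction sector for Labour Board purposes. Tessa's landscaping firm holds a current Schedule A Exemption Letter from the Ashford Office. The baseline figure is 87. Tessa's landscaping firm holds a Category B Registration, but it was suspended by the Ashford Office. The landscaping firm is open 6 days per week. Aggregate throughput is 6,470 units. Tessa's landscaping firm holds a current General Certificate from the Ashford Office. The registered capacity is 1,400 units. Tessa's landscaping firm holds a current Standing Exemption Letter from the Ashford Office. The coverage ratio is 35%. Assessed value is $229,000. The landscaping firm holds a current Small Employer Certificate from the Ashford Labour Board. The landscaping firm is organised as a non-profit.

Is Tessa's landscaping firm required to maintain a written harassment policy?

Exception (a) requires that the employer holds a current Annual Certificate from the Ashford Office; but the Annual Certificate is not current, so (a) is unavailable.
Exception (b) requires that all employees are immediate family members of the owner; but at least one employee is not a family member, so (b) is unavailable.
Exception (c) is satisfied on its face — the employer operates from a single site; a current Small Employer Certificate is held; a current Standing Approval is held. However, paragraphs (g)–(h) must be considered: (g) is triggered — the reportable unit count is 51, below the 52 limit. (h) does not operate here (no employee exceeds 30 hours/week), so (g) stands. (c) is therefore removed.
All of (d)'s requirements are met (remuneration is equity-only; a current Schedule A Exemption Letter is held; a current Standing Exemption Letter is held). Turning to paragraphs (i)–(p): (i) is triggered — a current Provisional Approval is held. (j) would limit (i) — the reference index is 606, below the 622 limit — but (k) sets (j) aside: (k) operates against (j): the landscaping firm is classified under the construction sector. (l) is engaged (aggregate throughput is 6,470 units, meeting the 6,130 units threshold), but is itself disapplied by (m): (m) is triggered — a current Provisional Notice is held. (n), which would lift (m), is inapplicable — assessed value is $229,000, not less than $217,000. So (d) is unavailable.
Exception (e)'s conditions are all satisfied: no employee is paid on commission; the registered capacity is 1,400 units, less than the 1,540 units limit; the compliance score is 101 points, meeting the 76 points threshold. But applying paragraphs (q)–(r): (q) is triggered — the coverage ratio is 35%, less than the 40% limit. (r), which would lift (q), is not triggered — the General Declaration is not current. So (e) is unavailable.
None of the exceptions is available; § 44 applies in full.

Yes — Tessa's landscaping firm must maintain a written harassment policy.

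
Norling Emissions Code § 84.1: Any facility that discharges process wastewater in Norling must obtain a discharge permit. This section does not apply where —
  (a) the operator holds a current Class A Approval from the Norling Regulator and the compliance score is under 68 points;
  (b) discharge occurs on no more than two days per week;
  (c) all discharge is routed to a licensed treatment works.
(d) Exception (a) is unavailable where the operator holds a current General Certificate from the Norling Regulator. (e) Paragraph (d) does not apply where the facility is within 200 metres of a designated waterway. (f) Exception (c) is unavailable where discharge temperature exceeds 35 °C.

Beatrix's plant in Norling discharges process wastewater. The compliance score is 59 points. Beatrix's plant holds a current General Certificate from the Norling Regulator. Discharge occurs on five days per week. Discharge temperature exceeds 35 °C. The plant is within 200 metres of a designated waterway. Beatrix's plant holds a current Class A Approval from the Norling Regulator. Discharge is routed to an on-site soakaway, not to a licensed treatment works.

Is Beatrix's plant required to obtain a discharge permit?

No — exception (a) applies; Beatrix's plant is not required to obtain a discharge permit.

Exception (a): a current Class A Approval is held; the compliance score is 59 points, under the 68 points limit — every condition holds. Under paragraphs (d)–(e): (d) is triggered (a current General Certificate is held), but is set aside by (e): (e) is triggered — the plant is within 200 m of a designated waterway. (a) remains available.
Exception (b) requires that discharge occurs on no more than two days per week; but discharge occurs on five days per week, so (b) is unavailable.
Exception (c) fails — discharge is not routed to a licensed treatment works.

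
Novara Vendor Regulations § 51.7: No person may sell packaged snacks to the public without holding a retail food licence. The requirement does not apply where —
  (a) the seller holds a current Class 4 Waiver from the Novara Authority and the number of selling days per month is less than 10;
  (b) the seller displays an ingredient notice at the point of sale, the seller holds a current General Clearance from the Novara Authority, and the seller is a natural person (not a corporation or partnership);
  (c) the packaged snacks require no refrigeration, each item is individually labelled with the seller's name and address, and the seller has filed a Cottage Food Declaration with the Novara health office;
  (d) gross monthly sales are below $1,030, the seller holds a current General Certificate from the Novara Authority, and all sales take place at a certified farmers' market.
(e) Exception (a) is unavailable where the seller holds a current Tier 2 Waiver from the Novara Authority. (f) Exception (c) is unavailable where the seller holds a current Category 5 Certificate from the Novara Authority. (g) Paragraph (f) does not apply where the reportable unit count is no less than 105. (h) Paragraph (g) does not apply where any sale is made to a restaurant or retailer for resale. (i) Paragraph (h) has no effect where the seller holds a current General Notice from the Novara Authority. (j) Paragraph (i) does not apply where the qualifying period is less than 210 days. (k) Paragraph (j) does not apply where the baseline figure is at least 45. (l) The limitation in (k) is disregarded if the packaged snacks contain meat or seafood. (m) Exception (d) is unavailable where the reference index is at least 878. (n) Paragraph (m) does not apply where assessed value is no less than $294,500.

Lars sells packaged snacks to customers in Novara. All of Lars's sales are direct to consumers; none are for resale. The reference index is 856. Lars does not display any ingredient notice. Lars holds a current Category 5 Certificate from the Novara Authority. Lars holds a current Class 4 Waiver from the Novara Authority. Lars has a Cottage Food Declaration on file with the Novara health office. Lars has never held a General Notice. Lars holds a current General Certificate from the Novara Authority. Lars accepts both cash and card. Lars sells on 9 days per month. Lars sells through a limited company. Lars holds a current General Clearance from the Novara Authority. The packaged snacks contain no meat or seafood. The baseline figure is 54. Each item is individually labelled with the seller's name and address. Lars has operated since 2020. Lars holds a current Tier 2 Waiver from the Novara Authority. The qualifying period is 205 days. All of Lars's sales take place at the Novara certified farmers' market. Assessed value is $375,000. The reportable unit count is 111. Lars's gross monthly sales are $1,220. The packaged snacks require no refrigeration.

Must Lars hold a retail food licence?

All of (a)'s requirements are met (a current Class 4 Waiver is held; the number of selling days per month is 9, less than the 10 limit). However, paragraph (e) must be considered: (e) is triggered — a current Tier 2 Waiver is held. Exception (a) does not apply.
Exception (b) requires that the seller displays an ingredient notice at the point of sale; but no ingredient notice is displayed, so (b) is unavailable.
Exception (c): the packaged snacks are shelf-stable; items are individually labelled; a Cottage Food Declaration is on file — every condition holds. Considering the limiting provisions: (f) applies (a current Category 5 Certificate is held), but is displaced by (g): (g) operates against (f): the reportable unit count is 111, meeting the 105 threshold. (h), which would lift (g), does not operate here — no sales are for resale. Exception (c) stands.
Exception (d) requires that gross monthly sales are below $1,030; but gross monthly sales are $1,220, not below $1,030, so (d) is unavailable.

No — exception (c) applies; Lars is not required to hold a retail food licence.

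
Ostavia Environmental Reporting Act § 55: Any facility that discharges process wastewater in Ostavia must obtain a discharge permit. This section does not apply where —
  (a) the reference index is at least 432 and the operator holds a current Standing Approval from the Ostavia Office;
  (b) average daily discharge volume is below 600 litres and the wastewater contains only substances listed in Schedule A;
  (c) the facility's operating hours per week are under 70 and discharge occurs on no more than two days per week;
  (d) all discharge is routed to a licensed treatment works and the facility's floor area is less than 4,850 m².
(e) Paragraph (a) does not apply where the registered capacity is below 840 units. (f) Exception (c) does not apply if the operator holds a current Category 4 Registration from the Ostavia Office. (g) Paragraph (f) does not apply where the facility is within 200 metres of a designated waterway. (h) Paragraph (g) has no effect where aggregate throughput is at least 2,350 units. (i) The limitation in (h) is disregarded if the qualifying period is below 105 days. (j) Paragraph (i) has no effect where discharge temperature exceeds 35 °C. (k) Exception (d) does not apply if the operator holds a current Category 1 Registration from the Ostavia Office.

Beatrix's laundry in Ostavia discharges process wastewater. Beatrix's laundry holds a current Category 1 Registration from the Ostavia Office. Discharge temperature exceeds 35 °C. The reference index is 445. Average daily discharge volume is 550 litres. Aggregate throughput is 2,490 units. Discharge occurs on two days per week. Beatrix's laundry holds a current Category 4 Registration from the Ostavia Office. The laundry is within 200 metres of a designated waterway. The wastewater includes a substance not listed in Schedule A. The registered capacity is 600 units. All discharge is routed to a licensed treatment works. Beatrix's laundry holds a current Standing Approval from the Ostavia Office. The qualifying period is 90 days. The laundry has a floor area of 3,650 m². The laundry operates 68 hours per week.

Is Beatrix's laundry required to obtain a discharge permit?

Yes — Beatrix's laundry must obtain a discharge permit.

Exception (a): the reference index is 445, meeting the 432 threshold; a current Standing Approval is held — every condition holds. But applying paragraph (e): (e) is engaged — the registered capacity is 600 units, below the 840 units limit. (a) is therefore removed.
Exception (b) requires that the wastewater contains only substances listed in Schedule A; but the wastewater includes a non-Schedule-A substance, so (b) is unavailable.
Exception (c) is satisfied on its face — the facility's operating hours per week are 68, under the 70 limit; discharge occurs on no more than two days per week. Turning to paragraphs (f)–(j): (f) operates against (c): a current Category 4 Registration is held. (g) would limit (f) — the laundry is within 200 m of a designated waterway — but (h) sets (g) aside: (h) operates against (g): aggregate throughput is 2,490 units, meeting the 2,350 units threshold. (i) would limit (h) — the qualifying period is 90 days, below the 105 days limit — but (j) sets (i) aside: (j) operates against (i): discharge temperature exceeds 35 °C. So (c) is unavailable.
Exception (d): discharge is routed to a licensed treatment works; the facility's floor area is 3,650 m², less than the 4,850 m² limit — every condition holds. But: (k) applies — a current Category 1 Registration is held. (d) is therefore removed.
No exception applies. The general rule governs.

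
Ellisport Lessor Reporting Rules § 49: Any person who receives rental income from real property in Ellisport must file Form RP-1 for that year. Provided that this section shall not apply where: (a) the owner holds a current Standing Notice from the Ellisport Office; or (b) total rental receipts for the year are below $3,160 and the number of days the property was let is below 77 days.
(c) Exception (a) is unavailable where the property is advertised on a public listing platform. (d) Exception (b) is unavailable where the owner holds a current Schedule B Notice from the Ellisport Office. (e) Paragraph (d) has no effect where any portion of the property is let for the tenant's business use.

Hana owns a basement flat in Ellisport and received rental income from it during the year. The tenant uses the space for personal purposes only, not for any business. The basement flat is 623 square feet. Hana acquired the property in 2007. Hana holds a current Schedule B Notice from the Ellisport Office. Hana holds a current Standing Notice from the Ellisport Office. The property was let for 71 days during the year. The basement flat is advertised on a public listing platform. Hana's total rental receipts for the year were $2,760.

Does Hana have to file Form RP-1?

Exception (a): a current Standing Notice is held — every condition holds. But applying paragraph (c): (c) operates against (a): the property is publicly advertised. Exception (a) does not apply.
Exception (b) is satisfied on its face — total rental receipts for the year are $2,760, below the $3,160 limit; the number of days the property was let is 71 days, below the 77 days limit. But: (d) applies — a current Schedule B Notice is held. (e) does not operate here (the space is used for personal purposes only), so (d) stands. Exception (b) does not apply.
No exception is made out. Hana falls within the general rule.

Yes — Hana must file Form RP-1.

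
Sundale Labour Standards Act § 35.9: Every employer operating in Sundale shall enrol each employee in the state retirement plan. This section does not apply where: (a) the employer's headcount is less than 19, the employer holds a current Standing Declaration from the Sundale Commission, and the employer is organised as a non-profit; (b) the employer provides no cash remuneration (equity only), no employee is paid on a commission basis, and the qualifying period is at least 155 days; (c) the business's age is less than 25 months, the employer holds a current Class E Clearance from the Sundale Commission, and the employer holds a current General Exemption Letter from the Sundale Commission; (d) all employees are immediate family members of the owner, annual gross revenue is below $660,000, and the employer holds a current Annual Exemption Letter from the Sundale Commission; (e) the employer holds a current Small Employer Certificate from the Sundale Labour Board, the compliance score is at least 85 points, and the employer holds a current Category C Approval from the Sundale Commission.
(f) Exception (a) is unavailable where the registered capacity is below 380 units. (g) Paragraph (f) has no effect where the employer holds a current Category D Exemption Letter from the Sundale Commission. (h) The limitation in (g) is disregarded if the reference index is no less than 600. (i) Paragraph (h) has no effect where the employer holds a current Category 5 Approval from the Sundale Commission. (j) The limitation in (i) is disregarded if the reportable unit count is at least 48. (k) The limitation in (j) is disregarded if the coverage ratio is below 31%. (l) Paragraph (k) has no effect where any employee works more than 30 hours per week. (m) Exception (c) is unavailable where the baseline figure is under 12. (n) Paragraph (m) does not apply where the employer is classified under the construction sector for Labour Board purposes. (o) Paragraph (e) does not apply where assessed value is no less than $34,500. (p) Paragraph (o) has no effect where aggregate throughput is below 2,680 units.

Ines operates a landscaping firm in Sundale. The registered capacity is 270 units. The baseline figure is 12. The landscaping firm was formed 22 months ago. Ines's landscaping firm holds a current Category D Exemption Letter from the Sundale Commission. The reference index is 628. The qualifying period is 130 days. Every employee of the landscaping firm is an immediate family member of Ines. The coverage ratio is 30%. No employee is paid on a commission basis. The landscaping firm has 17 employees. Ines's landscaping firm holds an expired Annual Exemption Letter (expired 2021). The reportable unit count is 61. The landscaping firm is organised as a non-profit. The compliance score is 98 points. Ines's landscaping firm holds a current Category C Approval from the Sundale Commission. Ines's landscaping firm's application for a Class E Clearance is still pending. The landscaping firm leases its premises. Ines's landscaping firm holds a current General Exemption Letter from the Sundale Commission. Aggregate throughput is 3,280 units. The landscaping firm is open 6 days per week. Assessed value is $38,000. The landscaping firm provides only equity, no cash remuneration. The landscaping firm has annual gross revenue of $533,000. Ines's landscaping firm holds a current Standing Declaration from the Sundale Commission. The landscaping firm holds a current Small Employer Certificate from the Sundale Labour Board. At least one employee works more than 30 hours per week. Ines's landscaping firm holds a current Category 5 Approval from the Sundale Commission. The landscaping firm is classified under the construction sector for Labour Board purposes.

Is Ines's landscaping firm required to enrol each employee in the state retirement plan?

Exception (a): the employer's headcount is 17, less than the 19 limit; a current Standing Declaration is held; the employer is a non-profit — every condition holds. But applying paragraphs (f)–(l): (f) is engaged — the registered capacity is 270 units, below the 380 units limit. (g) would limit (f) — a current Category D Exemption Letter is held — but (h) sets (g) aside: (h) applies — the reference index is 628, meeting the 600 threshold. (i) would limit (h) — a current Category 5 Approval is held — but (j) sets (i) aside: (j) is triggered — the reportable unit count is 61, meeting the 48 threshold. (k) would limit (j) — the coverage ratio is 30%, below the 31% limit — but (l) sets (k) aside: (l) is engaged — at least one employee exceeds 30 hours/week. Exception (a) does not apply.
Exception (b) requires that the qualifying period is at least 155 days; but the qualifying period is 130 days, short of 155 days, so (b) is unavailable.
Exception (c) does not apply: no current Class E Clearance is held.
Exception (d) requires that the employer holds a current Annual Exemption Letter from the Sundale Commission; but no current Annual Exemption Letter is held, so (d) is unavailable.
All of (e)'s requirements are met (a current Small Employer Certificate is held; the compliance score is 98 points, meeting the 85 points threshold; a current Category C Approval is held). But applying paragraphs (o)–(p): (o) operates against (e): assessed value is $38,000, meeting the $34,500 threshold. (p) is inapplicable (aggregate throughput is 3,280 units, not below 2,680 units), so (o) stands. Exception (e) does not apply.
No exception is made out. Ines's landscaping firm falls within the general rule.

Yes — Ines's landscaping firm must enrol each employee in the state retirement plan.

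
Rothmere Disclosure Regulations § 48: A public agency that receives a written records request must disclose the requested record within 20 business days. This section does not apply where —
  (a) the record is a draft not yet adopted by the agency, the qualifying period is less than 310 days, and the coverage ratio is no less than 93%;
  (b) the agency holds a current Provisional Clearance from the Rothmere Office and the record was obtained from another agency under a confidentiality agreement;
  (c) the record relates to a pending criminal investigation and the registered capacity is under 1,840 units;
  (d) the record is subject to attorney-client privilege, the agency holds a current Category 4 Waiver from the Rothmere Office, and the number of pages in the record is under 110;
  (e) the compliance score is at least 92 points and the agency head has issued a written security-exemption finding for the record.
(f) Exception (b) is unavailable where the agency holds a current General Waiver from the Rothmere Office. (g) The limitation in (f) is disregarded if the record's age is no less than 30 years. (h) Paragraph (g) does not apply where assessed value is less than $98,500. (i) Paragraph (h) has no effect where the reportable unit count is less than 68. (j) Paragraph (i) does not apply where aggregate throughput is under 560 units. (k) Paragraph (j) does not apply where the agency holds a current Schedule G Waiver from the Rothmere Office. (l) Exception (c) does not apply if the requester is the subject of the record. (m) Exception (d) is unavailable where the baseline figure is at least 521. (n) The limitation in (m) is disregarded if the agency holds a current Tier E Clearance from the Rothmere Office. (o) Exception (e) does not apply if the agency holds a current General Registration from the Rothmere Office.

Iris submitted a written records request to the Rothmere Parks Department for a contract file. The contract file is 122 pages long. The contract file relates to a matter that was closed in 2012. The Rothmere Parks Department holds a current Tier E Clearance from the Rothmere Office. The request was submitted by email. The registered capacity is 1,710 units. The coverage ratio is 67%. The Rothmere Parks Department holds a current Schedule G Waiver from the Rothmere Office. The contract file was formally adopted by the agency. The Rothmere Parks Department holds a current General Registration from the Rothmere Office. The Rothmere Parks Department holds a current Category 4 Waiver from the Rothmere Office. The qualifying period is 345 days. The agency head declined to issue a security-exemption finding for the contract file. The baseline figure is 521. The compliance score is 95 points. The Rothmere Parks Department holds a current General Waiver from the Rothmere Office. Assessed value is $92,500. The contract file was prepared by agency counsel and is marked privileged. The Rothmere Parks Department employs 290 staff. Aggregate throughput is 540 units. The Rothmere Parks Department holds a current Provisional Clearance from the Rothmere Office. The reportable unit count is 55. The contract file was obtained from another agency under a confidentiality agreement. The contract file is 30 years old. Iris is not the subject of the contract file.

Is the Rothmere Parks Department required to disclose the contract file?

Exception (a) does not apply: the contract file has been formally adopted.
All of (b)'s requirements are met (a current Provisional Clearance is held; the contract file was obtained under a confidentiality agreement). Under paragraphs (f)–(k): (f) applies (a current General Waiver is held), but is set aside by (g): (g) operates against (f): the record's age is 30 years, meeting the 30 years threshold. (h) would limit (g) — assessed value is $92,500, less than the $98,500 limit — but (i) sets (h) aside: (i) operates against (h): the reportable unit count is 55, less than the 68 limit. (j) is triggered (aggregate throughput is 540 units, under the 560 units limit), but is displaced by (k): (k) operates against (j): a current Schedule G Waiver is held. Exception (b) stands.
Exception (c) requires that the record relates to a pending criminal investigation; but the contract file relates to a closed matter, so (c) is unavailable.
Exception (d) fails — the number of pages in the record is 122, not under 110.
Exception (e) requires that the agency head has issued a written security-exemption finding for the record; but the agency head declined to issue a security-exemption finding, so (e) is unavailable.

No — exception (b) applies; the Rothmere Parks Department is not required to disclose the contract file.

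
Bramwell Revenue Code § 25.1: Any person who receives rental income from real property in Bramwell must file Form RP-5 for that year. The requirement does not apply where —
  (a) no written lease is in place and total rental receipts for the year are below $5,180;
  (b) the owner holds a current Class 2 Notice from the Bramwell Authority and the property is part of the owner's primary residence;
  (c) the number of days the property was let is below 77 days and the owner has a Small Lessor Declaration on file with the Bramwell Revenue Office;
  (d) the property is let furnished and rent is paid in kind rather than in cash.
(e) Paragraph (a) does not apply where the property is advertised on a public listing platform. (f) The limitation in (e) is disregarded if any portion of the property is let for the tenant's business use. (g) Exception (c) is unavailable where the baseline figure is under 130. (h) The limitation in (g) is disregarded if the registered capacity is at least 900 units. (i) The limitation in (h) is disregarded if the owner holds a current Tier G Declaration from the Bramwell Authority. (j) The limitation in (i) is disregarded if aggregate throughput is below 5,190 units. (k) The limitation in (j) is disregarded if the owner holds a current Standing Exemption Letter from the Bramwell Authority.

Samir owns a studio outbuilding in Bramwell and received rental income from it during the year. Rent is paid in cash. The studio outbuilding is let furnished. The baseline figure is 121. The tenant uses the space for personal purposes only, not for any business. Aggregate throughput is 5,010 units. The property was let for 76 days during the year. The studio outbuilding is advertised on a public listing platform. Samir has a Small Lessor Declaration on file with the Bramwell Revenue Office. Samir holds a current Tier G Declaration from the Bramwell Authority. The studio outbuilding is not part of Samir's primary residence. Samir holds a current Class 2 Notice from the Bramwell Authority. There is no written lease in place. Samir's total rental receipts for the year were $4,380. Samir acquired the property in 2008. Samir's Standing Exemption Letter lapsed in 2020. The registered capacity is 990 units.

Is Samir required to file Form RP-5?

All of (a)'s requirements are met (there is no written lease; total rental receipts for the year are $4,380, below the $5,180 limit). However, paragraphs (e)–(f) must be considered: (e) operates against (a): the property is publicly advertised. (f) is not triggered (the space is used for personal purposes only), so (e) stands. (a) is therefore removed.
Exception (b) does not apply: the studio outbuilding is not part of the primary residence.
Exception (c)'s conditions are all satisfied: the number of days the property was let is 76 days, below the 77 days limit; a Small Lessor Declaration is on file. Under paragraphs (g)–(k): (g) applies (the baseline figure is 121, under the 130 limit), but is displaced by (h): (h) operates against (g): the registered capacity is 990 units, meeting the 900 units threshold. (i) would limit (h) — a current Tier G Declaration is held — but (j) sets (i) aside: (j) is engaged — aggregate throughput is 5,010 units, below the 5,190 units limit. (k) is not triggered (there is no Standing Exemption Letter in force), so (j) stands. So (c) applies.
Exception (d) fails — rent is paid in cash.

No — exception (c) applies; Samir is not required to file Form RP-5.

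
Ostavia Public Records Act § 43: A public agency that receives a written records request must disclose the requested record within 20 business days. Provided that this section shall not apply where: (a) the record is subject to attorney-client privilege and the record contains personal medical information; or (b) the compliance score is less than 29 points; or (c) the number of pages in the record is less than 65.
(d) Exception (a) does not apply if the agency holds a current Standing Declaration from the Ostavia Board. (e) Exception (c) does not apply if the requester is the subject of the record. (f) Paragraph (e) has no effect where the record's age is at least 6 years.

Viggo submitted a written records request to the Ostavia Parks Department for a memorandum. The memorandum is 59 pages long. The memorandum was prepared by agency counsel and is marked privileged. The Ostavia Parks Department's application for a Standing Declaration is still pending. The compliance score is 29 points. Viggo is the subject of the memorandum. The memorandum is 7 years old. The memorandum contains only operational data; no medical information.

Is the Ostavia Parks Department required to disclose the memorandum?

Exception (a) requires that the record contains personal medical information; but the memorandum contains only operational data, so (a) is unavailable.
Exception (b) fails — the compliance score is 29 points, not less than 29 points.
All of (c)'s requirements are met (the number of pages in the record is 59, less than the 65 limit). Under paragraphs (e)–(f): (e) applies (Viggo is the subject of the memorandum), but is overridden by (f): (f) operates against (e): the record's age is 7 years, meeting the 6 years threshold. Exception (c) stands.

No — exception (c) applies; the Ostavia Parks Department is not required to disclose the memorandum.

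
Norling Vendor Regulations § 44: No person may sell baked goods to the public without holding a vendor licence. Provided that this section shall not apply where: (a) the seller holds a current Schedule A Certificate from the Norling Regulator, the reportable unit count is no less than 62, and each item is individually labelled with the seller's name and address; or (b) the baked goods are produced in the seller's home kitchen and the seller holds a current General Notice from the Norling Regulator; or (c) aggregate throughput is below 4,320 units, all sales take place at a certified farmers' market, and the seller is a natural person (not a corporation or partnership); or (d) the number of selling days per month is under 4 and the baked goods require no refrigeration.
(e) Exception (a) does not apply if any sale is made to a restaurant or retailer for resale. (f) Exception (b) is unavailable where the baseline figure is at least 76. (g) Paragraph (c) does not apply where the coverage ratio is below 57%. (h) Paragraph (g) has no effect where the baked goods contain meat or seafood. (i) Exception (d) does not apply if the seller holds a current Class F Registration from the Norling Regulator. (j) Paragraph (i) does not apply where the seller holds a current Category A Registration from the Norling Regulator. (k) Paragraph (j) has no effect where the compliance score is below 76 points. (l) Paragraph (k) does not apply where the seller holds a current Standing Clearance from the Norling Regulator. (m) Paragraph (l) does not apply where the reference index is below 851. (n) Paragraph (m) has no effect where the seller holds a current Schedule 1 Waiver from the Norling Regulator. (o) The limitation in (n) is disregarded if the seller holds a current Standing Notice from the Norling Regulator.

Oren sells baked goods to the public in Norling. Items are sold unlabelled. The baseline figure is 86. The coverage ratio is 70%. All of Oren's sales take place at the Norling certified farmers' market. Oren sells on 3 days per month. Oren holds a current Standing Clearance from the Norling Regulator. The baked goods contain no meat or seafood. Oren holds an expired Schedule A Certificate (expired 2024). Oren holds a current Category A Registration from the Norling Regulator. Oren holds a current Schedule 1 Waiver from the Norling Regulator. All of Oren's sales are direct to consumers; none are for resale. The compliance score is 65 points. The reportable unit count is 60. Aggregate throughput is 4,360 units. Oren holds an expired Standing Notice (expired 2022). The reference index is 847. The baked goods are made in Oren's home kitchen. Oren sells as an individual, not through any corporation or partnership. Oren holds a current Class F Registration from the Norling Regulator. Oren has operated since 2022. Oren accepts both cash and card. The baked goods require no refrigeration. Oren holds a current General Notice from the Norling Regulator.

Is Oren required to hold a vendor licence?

Exception (a) fails — no current Schedule A Certificate is held.
Exception (b)'s conditions are all satisfied: the baked goods are home-kitchen produced; a current General Notice is held. But: (f) operates against (b): the baseline figure is 86, meeting the 76 threshold. So (b) is unavailable.
Exception (c) fails — aggregate throughput is 4,360 units, not below 4,320 units.
Exception (d): the number of selling days per month is 3, under the 4 limit; the baked goods are shelf-stable — every condition holds. Applying paragraphs (i)–(o): (i) would limit (d) — a current Class F Registration is held — but (j) sets (i) aside: (j) operates against (i): a current Category A Registration is held. (k) would limit (j) — the compliance score is 65 points, below the 76 points limit — but (l) sets (k) aside: (l) is engaged — a current Standing Clearance is held. (m) is triggered (the reference index is 847, below the 851 limit), but is overridden by (n): (n) operates against (m): a current Schedule 1 Waiver is held. (o), which would lift (n), is not engaged — no current Standing Notice is held. (d) remains available.

No — exception (d) applies; Oren is not required to hold a vendor licence.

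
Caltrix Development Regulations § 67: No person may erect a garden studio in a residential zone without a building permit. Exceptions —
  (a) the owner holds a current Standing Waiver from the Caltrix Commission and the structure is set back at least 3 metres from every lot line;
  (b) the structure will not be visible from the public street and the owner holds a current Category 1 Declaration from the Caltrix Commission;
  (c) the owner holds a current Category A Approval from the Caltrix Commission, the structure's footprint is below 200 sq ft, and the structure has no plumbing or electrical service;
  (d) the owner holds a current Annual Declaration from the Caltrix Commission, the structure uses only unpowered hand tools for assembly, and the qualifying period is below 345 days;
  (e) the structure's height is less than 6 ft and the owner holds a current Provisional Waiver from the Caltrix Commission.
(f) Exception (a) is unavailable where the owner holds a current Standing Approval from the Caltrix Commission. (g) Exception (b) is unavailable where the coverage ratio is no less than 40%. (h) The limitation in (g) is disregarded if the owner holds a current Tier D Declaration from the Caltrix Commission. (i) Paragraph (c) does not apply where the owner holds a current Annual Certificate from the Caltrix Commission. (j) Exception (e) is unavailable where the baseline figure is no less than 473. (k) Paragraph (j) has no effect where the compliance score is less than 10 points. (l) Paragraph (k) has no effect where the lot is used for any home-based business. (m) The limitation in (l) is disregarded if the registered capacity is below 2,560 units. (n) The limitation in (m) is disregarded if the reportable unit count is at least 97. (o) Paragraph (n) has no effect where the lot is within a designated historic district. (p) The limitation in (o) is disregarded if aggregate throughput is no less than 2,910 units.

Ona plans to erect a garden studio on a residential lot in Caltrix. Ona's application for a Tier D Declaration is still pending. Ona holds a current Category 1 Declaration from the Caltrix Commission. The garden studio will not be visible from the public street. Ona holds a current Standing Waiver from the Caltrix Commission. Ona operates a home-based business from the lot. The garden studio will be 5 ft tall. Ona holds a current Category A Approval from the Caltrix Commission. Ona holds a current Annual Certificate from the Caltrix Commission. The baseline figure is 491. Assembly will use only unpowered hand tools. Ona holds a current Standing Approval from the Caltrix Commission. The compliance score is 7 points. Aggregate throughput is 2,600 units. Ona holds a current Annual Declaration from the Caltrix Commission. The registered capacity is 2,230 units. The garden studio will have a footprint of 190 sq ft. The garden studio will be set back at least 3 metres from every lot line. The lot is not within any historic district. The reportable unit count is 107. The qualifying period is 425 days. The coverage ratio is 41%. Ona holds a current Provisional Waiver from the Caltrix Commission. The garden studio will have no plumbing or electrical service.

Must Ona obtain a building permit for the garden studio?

All of (a)'s requirements are met (a current Standing Waiver is held; the setback is at least 3 m on every side). Turning to paragraph (f): (f) operates against (a): a current Standing Approval is held. Exception (a) does not apply.
Exception (b): the structure will not be visible from the street; a current Category 1 Declaration is held — every condition holds. However, paragraphs (g)–(h) must be considered: (g) applies — the coverage ratio is 41%, meeting the 40% threshold. (h) is inapplicable (there is no Tier D Declaration in force), so (g) stands. So (b) is unavailable.
All of (c)'s requirements are met (a current Category A Approval is held; the structure's footprint is 190 sq ft, below the 200 sq ft limit; there is no plumbing or electrical service). However, paragraph (i) must be considered: (i) operates against (c): a current Annual Certificate is held. Exception (c) does not apply.
Exception (d) does not apply: the qualifying period is 425 days, not below 345 days.
Exception (e): the structure's height is 5 ft, less than the 6 ft limit; a current Provisional Waiver is held — every condition holds. But applying paragraphs (j)–(p): (j) operates against (e): the baseline figure is 491, meeting the 473 threshold. (k) is engaged (the compliance score is 7 points, less than the 10 points limit), but is set aside by (l): (l) operates — a home-based business operates on the lot. (m) would limit (l) — the registered capacity is 2,230 units, below the 2,560 units limit — but (n) sets (m) aside: (n) is triggered — the reportable unit count is 107, meeting the 97 threshold. (o) is not engaged (the lot is not in a historic district), so (n) stands. So (e) is unavailable.
No exception is made out. Ona falls within the general rule.

Yes — Ona must obtain a building permit.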